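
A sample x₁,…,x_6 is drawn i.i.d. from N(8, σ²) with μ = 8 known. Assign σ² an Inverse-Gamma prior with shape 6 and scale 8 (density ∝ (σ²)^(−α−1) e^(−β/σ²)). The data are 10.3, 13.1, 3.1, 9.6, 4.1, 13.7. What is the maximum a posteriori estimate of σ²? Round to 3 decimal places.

Sum of squared deviations about the known mean: SS = (10.3−8)² + (13.1−8)² + (3.1−8)² + (9.6−8)² + (4.1−8)² + (13.7−8)² = 105.57.
The Normal likelihood contributes (σ²)^(−n/2) exp(−SS/(2σ²)), so the posterior is Inverse-Gamma(α + n/2, β + SS/2) = Inverse-Gamma(9, 60.785).
The mode of Inverse-Gamma(a, b) is b/(a+1) = 60.785/10 ≈ 6.079.

σ̂²_MAP = 6.079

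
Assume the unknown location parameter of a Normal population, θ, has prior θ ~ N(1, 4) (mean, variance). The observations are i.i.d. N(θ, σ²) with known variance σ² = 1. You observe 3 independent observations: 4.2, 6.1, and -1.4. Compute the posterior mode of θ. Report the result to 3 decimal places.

θ̂_MAP = 2.815

n = 3; x̄ = (4.2 + 6.1 + (-1.4))/3 = 8.9/3 = 89/30 ≈ 2.9667.
For a Normal prior and Normal likelihood with known variance, the posterior is Normal; its mode equals its mean, the precision-weighted average.
Prior precision 1/σ₀² = 1/4 = 0.25; data precision n/σ² = 3/1 = 3.
θ̂ = (0.25·1 + 3·(89/30)) / (0.25 + 3) = 9.15/3.25 = 183/65 ≈ 2.815.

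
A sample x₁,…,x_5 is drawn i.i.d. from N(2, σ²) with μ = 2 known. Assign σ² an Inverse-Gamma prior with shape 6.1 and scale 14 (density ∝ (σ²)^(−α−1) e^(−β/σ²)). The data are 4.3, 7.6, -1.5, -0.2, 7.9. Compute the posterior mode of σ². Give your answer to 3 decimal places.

σ̂²_MAP = 6.070

Sum of squared deviations about the known mean: SS = (4.3−2)² + (7.6−2)² + (-1.5−2)² + (-0.2−2)² + (7.9−2)² = 88.55.
The Normal likelihood contributes (σ²)^(−n/2) exp(−SS/(2σ²)), so the posterior is Inverse-Gamma(α + n/2, β + SS/2) = Inverse-Gamma(8.6, 58.275).
The mode of Inverse-Gamma(a, b) is b/(a+1) = 58.275/9.6 ≈ 6.070.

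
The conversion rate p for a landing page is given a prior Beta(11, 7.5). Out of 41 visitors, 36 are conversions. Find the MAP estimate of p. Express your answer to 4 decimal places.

Prior: Beta(11, 7.5).
Data: 36 successes in 41 trials. The binomial likelihood contributes p^36(1−p)^5, so the posterior is Beta(11+36, 7.5+5) = Beta(47, 12.5).
For Beta(a, b) with a, b > 1 the mode is (a−1)/(a+b−2) = 46/57.5 ≈ 0.8000.

p̂_MAP = 0.8000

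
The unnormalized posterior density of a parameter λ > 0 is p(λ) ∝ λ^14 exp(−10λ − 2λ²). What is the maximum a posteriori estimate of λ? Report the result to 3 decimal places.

λ̂_MAP = 1.000

ℓ'(λ) = 14/λ − 10 − 4λ. Setting this to zero and multiplying by λ: 4λ² + 10λ − 14 = 0.
λ = (−10 + √(10² + 4·4·14)) / (2·4) = (−10 + √324) / 8 = (−10 + 18)/8 = 1.
ℓ''(λ) = −14/λ² − 4 < 0, confirming a maximum.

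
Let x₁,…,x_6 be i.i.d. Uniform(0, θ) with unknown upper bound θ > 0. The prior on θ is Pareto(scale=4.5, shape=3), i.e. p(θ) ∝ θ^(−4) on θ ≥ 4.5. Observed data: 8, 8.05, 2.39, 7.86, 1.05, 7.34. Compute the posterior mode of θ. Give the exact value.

The Uniform(0, θ) likelihood is θ^(−n) for θ ≥ max(xᵢ), zero otherwise. Here max(xᵢ) = 8.05.
Posterior ∝ θ^(−4) · θ^(−6) = θ^(−10) on θ ≥ max(4.5, 8.05) = 8.05.
This density is strictly decreasing in θ, so the posterior mode lies at the lower boundary of the support.

θ̂_MAP = 8.05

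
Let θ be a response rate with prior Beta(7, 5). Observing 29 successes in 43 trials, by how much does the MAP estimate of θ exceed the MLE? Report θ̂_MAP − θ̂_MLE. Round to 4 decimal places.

Posterior is Beta(36, 19); MAP = (36−1)/(55−2) = 35/53 ≈ 0.66038.
MLE ignores the prior: θ̂_MLE = k/n = 29/43 ≈ 0.67442.
Difference = 35/53 − 29/43 = -32/2279 ≈ -0.0140.

MAP − MLE = -0.0140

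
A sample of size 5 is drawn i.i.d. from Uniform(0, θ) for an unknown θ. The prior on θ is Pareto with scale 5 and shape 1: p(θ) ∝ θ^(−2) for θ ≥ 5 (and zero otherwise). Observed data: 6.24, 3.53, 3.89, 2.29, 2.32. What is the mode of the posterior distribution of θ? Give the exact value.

The Uniform(0, θ) likelihood is θ^(−n) for θ ≥ max(xᵢ), zero otherwise. Here max(xᵢ) = 6.24.
Posterior ∝ θ^(−2) · θ^(−5) = θ^(−7) on θ ≥ max(5, 6.24) = 6.24.
This density is strictly decreasing in θ, so the posterior mode lies at the lower boundary of the support.

θ̂_MAP = 6.24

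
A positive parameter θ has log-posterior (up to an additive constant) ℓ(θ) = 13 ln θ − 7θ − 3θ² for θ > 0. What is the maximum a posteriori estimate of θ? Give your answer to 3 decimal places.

ℓ'(θ) = 13/θ − 7 − 6θ. Setting this to zero and multiplying by θ: 6θ² + 7θ − 13 = 0.
θ = (−7 + √(7² + 4·6·13)) / (2·6) = (−7 + √361) / 12 = (−7 + 19)/12 = 1.
ℓ''(θ) = −13/θ² − 6 < 0, confirming a maximum.

θ̂_MAP = 1.000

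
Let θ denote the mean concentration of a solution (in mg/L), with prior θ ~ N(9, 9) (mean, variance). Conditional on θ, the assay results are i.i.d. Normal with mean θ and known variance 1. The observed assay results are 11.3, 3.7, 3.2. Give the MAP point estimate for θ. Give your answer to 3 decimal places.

θ̂_MAP = 6.171

n = 3; x̄ = (11.3 + 3.7 + 3.2)/3 = 18.2/3 = 91/15 ≈ 6.0667.
For a Normal prior and Normal likelihood with known variance, the posterior is Normal; its mode equals its mean, the precision-weighted average.
Prior precision 1/σ₀² = 1/9; data precision n/σ² = 3/1 = 3.
θ̂ = ((1/9)·9 + 3·(91/15)) / (1/9 + 3) = 19.2/(28/9) = 216/35 ≈ 6.171.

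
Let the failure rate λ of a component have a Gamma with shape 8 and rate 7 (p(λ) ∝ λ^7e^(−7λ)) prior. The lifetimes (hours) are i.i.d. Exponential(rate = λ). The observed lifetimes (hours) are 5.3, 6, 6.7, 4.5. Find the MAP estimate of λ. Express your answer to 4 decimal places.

The Exponential(rate=λ) likelihood is ∝ λ^n e^(−λΣtᵢ). Here n = 4 and Σtᵢ = 5.3 + 6 + 6.7 + 4.5 = 22.5.
Posterior ∝ λ^7e^(−7λ) · λ^4e^(−22.5λ) = λ^11e^(−29.5λ), i.e. Gamma(12, 29.5).
Mode = (a−1)/b = 11/29.5 ≈ 0.3729.

λ̂_MAP = 0.3729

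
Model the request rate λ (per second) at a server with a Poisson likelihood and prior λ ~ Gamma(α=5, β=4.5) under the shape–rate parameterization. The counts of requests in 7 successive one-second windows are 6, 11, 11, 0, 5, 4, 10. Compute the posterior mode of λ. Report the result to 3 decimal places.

Σxᵢ = 6+11+11+0+5+4+10 = 47, with n = 7.
Posterior ∝ λ^4e^(−4.5λ) · λ^47e^(−7λ) = λ^51e^(−11.5λ), i.e. Gamma(shape=52, rate=11.5).
The mode of a Gamma(a, b) with a ≥ 1 (shape–rate) is (a−1)/b = 51/11.5 ≈ 4.435.

λ̂_MAP = 4.435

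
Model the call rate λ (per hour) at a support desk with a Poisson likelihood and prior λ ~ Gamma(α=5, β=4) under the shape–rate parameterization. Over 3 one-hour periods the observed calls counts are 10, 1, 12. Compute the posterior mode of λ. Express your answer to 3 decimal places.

λ̂_MAP = 3.857

Σxᵢ = 10+1+12 = 23, with n = 3.
Posterior ∝ λ^4e^(−4λ) · λ^23e^(−3λ) = λ^27e^(−7λ), i.e. Gamma(shape=28, rate=7).
The mode of a Gamma(a, b) with a ≥ 1 (shape–rate) is (a−1)/b = 27/7 ≈ 3.857.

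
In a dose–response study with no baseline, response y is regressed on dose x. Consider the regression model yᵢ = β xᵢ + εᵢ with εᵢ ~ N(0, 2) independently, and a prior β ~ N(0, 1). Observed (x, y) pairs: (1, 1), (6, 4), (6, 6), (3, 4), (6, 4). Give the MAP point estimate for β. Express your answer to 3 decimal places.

log p(β | y) = −Σ(yᵢ − βxᵢ)²/(2·2) − β²/(2·1) + const.
Setting the derivative to zero: Σxᵢ(yᵢ − βxᵢ)/2 − β/1 = 0, so β = Σxᵢyᵢ / (Σxᵢ² + σ²/τ²).
Σxᵢyᵢ = 1·1 + 6·4 + 6·6 + 3·4 + 6·4 = 97; Σxᵢ² = 118; σ²/τ² = 2.
β̂_MAP = 97 / (118 + 2) = 97/120 ≈ 0.808.

β̂_MAP = 0.808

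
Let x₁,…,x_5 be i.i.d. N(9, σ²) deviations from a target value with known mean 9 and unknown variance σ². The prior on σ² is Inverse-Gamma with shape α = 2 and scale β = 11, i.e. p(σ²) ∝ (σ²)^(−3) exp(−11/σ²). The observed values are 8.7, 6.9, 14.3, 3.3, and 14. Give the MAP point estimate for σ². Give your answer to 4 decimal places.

Sum of squared deviations about the known mean: SS = (8.7−9)² + (6.9−9)² + (14.3−9)² + (3.3−9)² + (14−9)² = 90.08.
The Normal likelihood contributes (σ²)^(−n/2) exp(−SS/(2σ²)), so the posterior is Inverse-Gamma(α + n/2, β + SS/2) = Inverse-Gamma(4.5, 56.04).
The mode of Inverse-Gamma(a, b) is b/(a+1) = 56.04/5.5 ≈ 10.1891.

σ̂²_MAP = 10.1891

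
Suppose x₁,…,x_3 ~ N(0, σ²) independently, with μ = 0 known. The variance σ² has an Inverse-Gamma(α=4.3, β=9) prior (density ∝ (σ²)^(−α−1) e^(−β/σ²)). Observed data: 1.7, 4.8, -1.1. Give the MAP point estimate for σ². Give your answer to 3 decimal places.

Sum of squared deviations about the known mean: SS = (1.7−0)² + (4.8−0)² + (-1.1−0)² = 27.14.
The Normal likelihood contributes (σ²)^(−n/2) exp(−SS/(2σ²)), so the posterior is Inverse-Gamma(α + n/2, β + SS/2) = Inverse-Gamma(5.8, 22.57).
The mode of Inverse-Gamma(a, b) is b/(a+1) = 22.57/6.8 ≈ 3.319.

σ̂²_MAP = 3.319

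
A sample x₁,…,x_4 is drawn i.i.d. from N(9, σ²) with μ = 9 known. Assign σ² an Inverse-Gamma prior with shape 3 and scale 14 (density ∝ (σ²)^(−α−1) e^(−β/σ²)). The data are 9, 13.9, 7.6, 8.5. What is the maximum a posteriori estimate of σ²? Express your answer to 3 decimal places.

σ̂²_MAP = 4.518

Sum of squared deviations about the known mean: SS = (9−9)² + (13.9−9)² + (7.6−9)² + (8.5−9)² = 26.22.
The Normal likelihood contributes (σ²)^(−n/2) exp(−SS/(2σ²)), so the posterior is Inverse-Gamma(α + n/2, β + SS/2) = Inverse-Gamma(5, 27.11).
The mode of Inverse-Gamma(a, b) is b/(a+1) = 27.11/6 ≈ 4.518.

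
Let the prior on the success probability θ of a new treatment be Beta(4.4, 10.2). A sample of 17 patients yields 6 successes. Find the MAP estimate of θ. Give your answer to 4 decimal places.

Prior: Beta(4.4, 10.2).
Data: 6 successes in 17 trials. The binomial likelihood contributes θ^6(1−θ)^11, so the posterior is Beta(4.4+6, 10.2+11) = Beta(10.4, 21.2).
For Beta(a, b) with a, b > 1 the mode is (a−1)/(a+b−2) = 9.4/29.6 ≈ 0.3176.

θ̂_MAP = 0.3176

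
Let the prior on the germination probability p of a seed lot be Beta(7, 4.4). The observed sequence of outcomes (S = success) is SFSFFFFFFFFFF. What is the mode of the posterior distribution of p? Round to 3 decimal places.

p̂_MAP = 0.357

Prior: Beta(7, 4.4).
Data: 2 successes in 13 trials (from the sequence). The binomial likelihood contributes p^2(1−p)^11, so the posterior is Beta(7+2, 4.4+11) = Beta(9, 15.4).
For Beta(a, b) with a, b > 1 the mode is (a−1)/(a+b−2) = 8/22.4 ≈ 0.357.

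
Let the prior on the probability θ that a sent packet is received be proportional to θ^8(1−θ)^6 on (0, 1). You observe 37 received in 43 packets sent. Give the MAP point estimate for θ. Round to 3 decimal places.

The prior density ∝ θ^8(1−θ)^6 is the kernel of Beta(9, 7).
Data: 37 successes in 43 trials. The binomial likelihood contributes θ^37(1−θ)^6, so the posterior is Beta(9+37, 7+6) = Beta(46, 13).
For Beta(a, b) with a, b > 1 the mode is (a−1)/(a+b−2) = 45/57 ≈ 0.789.

θ̂_MAP = 0.789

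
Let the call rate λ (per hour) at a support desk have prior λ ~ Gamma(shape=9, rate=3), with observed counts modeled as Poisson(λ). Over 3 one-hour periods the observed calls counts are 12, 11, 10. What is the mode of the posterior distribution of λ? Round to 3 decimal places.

λ̂_MAP = 6.833

Σxᵢ = 12+11+10 = 33, with n = 3.
Posterior ∝ λ^8e^(−3λ) · λ^33e^(−3λ) = λ^41e^(−6λ), i.e. Gamma(shape=42, rate=6).
The mode of a Gamma(a, b) with a ≥ 1 (shape–rate) is (a−1)/b = 41/6 ≈ 6.833.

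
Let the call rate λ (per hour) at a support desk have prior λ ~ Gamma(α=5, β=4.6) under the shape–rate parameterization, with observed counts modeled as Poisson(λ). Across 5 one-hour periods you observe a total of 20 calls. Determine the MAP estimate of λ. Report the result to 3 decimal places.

Σxᵢ = 20, n = 5.
Posterior ∝ λ^4e^(−4.6λ) · λ^20e^(−5λ) = λ^24e^(−9.6λ), i.e. Gamma(shape=25, rate=9.6).
The mode of a Gamma(a, b) with a ≥ 1 (shape–rate) is (a−1)/b = 24/9.6 ≈ 2.500.

λ̂_MAP = 2.500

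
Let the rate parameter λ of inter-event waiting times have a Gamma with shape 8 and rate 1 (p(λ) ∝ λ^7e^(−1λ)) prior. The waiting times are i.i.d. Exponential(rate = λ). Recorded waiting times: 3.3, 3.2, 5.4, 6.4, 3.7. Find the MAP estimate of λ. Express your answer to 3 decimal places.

λ̂_MAP = 0.522

The Exponential(rate=λ) likelihood is ∝ λ^n e^(−λΣtᵢ). Here n = 5 and Σtᵢ = 3.3 + 3.2 + 5.4 + 6.4 + 3.7 = 22.
Posterior ∝ λ^7e^(−1λ) · λ^5e^(−22λ) = λ^12e^(−23λ), i.e. Gamma(13, 23).
Mode = (a−1)/b = 12/23 ≈ 0.522.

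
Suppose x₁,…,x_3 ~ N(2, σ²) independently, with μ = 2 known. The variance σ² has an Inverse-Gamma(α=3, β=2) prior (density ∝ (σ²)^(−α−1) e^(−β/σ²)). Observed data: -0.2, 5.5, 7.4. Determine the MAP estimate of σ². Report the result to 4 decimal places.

σ̂²_MAP = 4.5682

Sum of squared deviations about the known mean: SS = (-0.2−2)² + (5.5−2)² + (7.4−2)² = 46.25.
The Normal likelihood contributes (σ²)^(−n/2) exp(−SS/(2σ²)), so the posterior is Inverse-Gamma(α + n/2, β + SS/2) = Inverse-Gamma(4.5, 25.125).
The mode of Inverse-Gamma(a, b) is b/(a+1) = 25.125/5.5 ≈ 4.5682.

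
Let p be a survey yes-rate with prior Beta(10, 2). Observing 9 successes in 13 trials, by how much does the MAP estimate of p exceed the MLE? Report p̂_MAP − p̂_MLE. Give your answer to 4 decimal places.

MAP − MLE = 0.0903

Posterior is Beta(19, 6); MAP = (19−1)/(25−2) = 18/23 ≈ 0.78261.
MLE ignores the prior: p̂_MLE = k/n = 9/13 ≈ 0.69231.
Difference = 18/23 − 9/13 = 27/299 ≈ 0.0903.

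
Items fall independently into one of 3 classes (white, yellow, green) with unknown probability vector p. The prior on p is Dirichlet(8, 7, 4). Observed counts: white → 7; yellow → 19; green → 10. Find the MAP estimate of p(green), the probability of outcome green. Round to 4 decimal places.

MAP estimate of p(green) = 0.2500

The posterior is Dirichlet(αᵢ + nᵢ) = Dirichlet(15, 26, 14).
For a Dirichlet(a₁,…,a_K) with all aᵢ > 1, the mode has j-th component (aⱼ − 1)/(Σaᵢ − K).
Here Σaᵢ = 55 and K = 3, so p(green) = (14 − 1)/(55 − 3) = 13/52 ≈ 0.2500.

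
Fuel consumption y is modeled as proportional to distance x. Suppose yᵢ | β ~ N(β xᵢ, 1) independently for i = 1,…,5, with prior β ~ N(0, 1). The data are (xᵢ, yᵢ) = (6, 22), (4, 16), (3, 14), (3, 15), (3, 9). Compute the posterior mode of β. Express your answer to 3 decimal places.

log p(β | y) = −Σ(yᵢ − βxᵢ)²/(2·1) − β²/(2·1) + const.
Setting the derivative to zero: Σxᵢ(yᵢ − βxᵢ)/1 − β/1 = 0, so β = Σxᵢyᵢ / (Σxᵢ² + σ²/τ²).
Σxᵢyᵢ = 6·22 + 4·16 + 3·14 + 3·15 + 3·9 = 310; Σxᵢ² = 79; σ²/τ² = 1.
β̂_MAP = 310 / (79 + 1) = 310/80 ≈ 3.875.

β̂_MAP = 3.875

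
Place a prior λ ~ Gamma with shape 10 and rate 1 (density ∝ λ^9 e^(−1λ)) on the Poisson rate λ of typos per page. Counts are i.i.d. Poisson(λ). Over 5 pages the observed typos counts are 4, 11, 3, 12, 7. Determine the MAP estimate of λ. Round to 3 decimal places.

Σxᵢ = 4+11+3+12+7 = 37, with n = 5.
Posterior ∝ λ^9e^(−1λ) · λ^37e^(−5λ) = λ^46e^(−6λ), i.e. Gamma(shape=47, rate=6).
The mode of a Gamma(a, b) with a ≥ 1 (shape–rate) is (a−1)/b = 46/6 ≈ 7.667.

λ̂_MAP = 7.667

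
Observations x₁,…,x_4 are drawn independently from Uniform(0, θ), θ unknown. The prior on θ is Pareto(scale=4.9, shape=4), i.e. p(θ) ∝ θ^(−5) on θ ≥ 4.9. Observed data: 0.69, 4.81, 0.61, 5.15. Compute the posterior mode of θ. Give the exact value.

θ̂_MAP = 5.15

The Uniform(0, θ) likelihood is θ^(−n) for θ ≥ max(xᵢ), zero otherwise. Here max(xᵢ) = 5.15.
Posterior ∝ θ^(−5) · θ^(−4) = θ^(−9) on θ ≥ max(4.9, 5.15) = 5.15.
This density is strictly decreasing in θ, so the posterior mode lies at the lower boundary of the support.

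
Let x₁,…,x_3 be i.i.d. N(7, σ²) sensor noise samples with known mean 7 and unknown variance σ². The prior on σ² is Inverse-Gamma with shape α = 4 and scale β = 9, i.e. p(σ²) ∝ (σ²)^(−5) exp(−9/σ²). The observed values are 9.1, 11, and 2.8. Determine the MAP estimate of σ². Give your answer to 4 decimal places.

σ̂²_MAP = 4.3115

Sum of squared deviations about the known mean: SS = (9.1−7)² + (11−7)² + (2.8−7)² = 38.05.
The Normal likelihood contributes (σ²)^(−n/2) exp(−SS/(2σ²)), so the posterior is Inverse-Gamma(α + n/2, β + SS/2) = Inverse-Gamma(5.5, 28.025).
The mode of Inverse-Gamma(a, b) is b/(a+1) = 28.025/6.5 ≈ 4.3115.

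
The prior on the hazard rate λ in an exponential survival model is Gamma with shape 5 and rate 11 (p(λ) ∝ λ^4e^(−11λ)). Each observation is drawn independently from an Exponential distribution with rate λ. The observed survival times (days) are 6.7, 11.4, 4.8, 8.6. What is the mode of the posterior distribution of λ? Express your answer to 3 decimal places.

The Exponential(rate=λ) likelihood is ∝ λ^n e^(−λΣtᵢ). Here n = 4 and Σtᵢ = 6.7 + 11.4 + 4.8 + 8.6 = 31.5.
Posterior ∝ λ^4e^(−11λ) · λ^4e^(−31.5λ) = λ^8e^(−42.5λ), i.e. Gamma(9, 42.5).
Mode = (a−1)/b = 8/42.5 ≈ 0.188.

λ̂_MAP = 0.188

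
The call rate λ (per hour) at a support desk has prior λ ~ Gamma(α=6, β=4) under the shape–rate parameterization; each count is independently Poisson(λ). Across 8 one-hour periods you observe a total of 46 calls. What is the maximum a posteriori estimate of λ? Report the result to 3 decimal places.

Σxᵢ = 46, n = 8.
Posterior ∝ λ^5e^(−4λ) · λ^46e^(−8λ) = λ^51e^(−12λ), i.e. Gamma(shape=52, rate=12).
The mode of a Gamma(a, b) with a ≥ 1 (shape–rate) is (a−1)/b = 51/12 ≈ 4.250.

λ̂_MAP = 4.250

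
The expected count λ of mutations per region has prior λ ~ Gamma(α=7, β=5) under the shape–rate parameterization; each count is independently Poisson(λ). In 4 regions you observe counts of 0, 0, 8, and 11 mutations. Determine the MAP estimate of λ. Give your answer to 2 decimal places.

λ̂_MAP = 2.78

Σxᵢ = 0+0+8+11 = 19, with n = 4.
Posterior ∝ λ^6e^(−5λ) · λ^19e^(−4λ) = λ^25e^(−9λ), i.e. Gamma(shape=26, rate=9).
The mode of a Gamma(a, b) with a ≥ 1 (shape–rate) is (a−1)/b = 25/9 ≈ 2.78.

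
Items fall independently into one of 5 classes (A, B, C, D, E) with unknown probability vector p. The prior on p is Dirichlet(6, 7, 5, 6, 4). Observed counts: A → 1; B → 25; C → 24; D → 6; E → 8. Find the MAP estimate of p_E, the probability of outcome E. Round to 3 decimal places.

The posterior is Dirichlet(αᵢ + nᵢ) = Dirichlet(7, 32, 29, 12, 12).
For a Dirichlet(a₁,…,a_K) with all aᵢ > 1, the mode has j-th component (aⱼ − 1)/(Σaᵢ − K).
Here Σaᵢ = 92 and K = 5, so p_E = (12 − 1)/(92 − 5) = 11/87 ≈ 0.126.

MAP estimate of p_E = 0.126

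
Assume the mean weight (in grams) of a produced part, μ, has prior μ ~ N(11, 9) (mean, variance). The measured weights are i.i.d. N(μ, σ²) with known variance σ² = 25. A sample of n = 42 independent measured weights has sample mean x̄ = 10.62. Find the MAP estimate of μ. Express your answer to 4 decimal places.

μ̂_MAP = 10.6436

n = 42, x̄ = 10.62.
For a Normal prior and Normal likelihood with known variance, the posterior is Normal; its mode equals its mean, the precision-weighted average.
Prior precision 1/σ₀² = 1/9; data precision n/σ² = 42/25 = 1.68.
μ̂ = ((1/9)·11 + 1.68·10.62) / (1/9 + 1.68) = (107234/5625)/(403/225) = 107234/10075 ≈ 10.6436.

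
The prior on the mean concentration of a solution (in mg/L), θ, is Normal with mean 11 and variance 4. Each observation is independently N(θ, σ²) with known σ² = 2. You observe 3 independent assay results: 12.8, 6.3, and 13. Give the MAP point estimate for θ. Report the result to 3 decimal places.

θ̂_MAP = 10.743

n = 3; x̄ = (12.8 + 6.3 + 13)/3 = 32.1/3 = 10.7.
For a Normal prior and Normal likelihood with known variance, the posterior is Normal; its mode equals its mean, the precision-weighted average.
Prior precision 1/σ₀² = 1/4 = 0.25; data precision n/σ² = 3/2 = 1.5.
θ̂ = (0.25·11 + 1.5·10.7) / (0.25 + 1.5) = 18.8/1.75 = 376/35 ≈ 10.743.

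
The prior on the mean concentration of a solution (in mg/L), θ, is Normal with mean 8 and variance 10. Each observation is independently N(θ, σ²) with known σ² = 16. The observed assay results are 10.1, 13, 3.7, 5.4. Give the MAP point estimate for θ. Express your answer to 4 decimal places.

θ̂_MAP = 8.0357

n = 4; x̄ = (10.1 + 13 + 3.7 + 5.4)/4 = 32.2/4 = 8.05.
For a Normal prior and Normal likelihood with known variance, the posterior is Normal; its mode equals its mean, the precision-weighted average.
Prior precision 1/σ₀² = 1/10 = 0.1; data precision n/σ² = 4/16 = 0.25.
θ̂ = (0.1·8 + 0.25·8.05) / (0.1 + 0.25) = 2.8125/0.35 = 225/28 ≈ 8.0357.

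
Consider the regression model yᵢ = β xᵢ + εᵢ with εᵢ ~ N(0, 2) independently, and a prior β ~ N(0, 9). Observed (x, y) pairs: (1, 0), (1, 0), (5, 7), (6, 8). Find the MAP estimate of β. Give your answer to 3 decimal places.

log p(β | y) = −Σ(yᵢ − βxᵢ)²/(2·2) − β²/(2·9) + const.
Setting the derivative to zero: Σxᵢ(yᵢ − βxᵢ)/2 − β/9 = 0, so β = Σxᵢyᵢ / (Σxᵢ² + σ²/τ²).
Σxᵢyᵢ = 1·0 + 1·0 + 5·7 + 6·8 = 83; Σxᵢ² = 63; σ²/τ² = 2/9.
β̂_MAP = 83 / (63 + 2/9) = 83/(569/9) = 747/569 ≈ 1.313.

β̂_MAP = 1.313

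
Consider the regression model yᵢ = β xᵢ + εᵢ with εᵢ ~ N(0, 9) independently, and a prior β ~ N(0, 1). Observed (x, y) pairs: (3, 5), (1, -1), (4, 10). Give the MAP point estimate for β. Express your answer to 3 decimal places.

log p(β | y) = −Σ(yᵢ − βxᵢ)²/(2·9) − β²/(2·1) + const.
Setting the derivative to zero: Σxᵢ(yᵢ − βxᵢ)/9 − β/1 = 0, so β = Σxᵢyᵢ / (Σxᵢ² + σ²/τ²).
Σxᵢyᵢ = 3·5 + 1·(-1) + 4·10 = 54; Σxᵢ² = 26; σ²/τ² = 9.
β̂_MAP = 54 / (26 + 9) = 54/35 ≈ 1.543.

β̂_MAP = 1.543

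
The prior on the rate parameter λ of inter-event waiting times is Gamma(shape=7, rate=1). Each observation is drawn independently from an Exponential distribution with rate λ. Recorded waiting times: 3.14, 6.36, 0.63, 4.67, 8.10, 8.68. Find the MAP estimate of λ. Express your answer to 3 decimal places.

The Exponential(rate=λ) likelihood is ∝ λ^n e^(−λΣtᵢ). Here n = 6 and Σtᵢ = 3.14 + 6.36 + 0.63 + 4.67 + 8.10 + 8.68 = 31.58.
Posterior ∝ λ^6e^(−1λ) · λ^6e^(−31.58λ) = λ^12e^(−32.58λ), i.e. Gamma(13, 32.58).
Mode = (a−1)/b = 12/32.58 ≈ 0.368.

λ̂_MAP = 0.368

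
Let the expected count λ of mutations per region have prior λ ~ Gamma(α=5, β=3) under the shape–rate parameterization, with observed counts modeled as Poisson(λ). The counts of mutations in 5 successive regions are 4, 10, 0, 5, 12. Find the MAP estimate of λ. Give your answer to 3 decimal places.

λ̂_MAP = 4.375

Σxᵢ = 4+10+0+5+12 = 31, with n = 5.
Posterior ∝ λ^4e^(−3λ) · λ^31e^(−5λ) = λ^35e^(−8λ), i.e. Gamma(shape=36, rate=8).
The mode of a Gamma(a, b) with a ≥ 1 (shape–rate) is (a−1)/b = 35/8 ≈ 4.375.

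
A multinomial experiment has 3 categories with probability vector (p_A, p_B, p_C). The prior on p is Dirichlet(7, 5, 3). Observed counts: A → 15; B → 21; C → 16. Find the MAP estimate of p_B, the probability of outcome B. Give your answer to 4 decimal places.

The posterior is Dirichlet(αᵢ + nᵢ) = Dirichlet(22, 26, 19).
For a Dirichlet(a₁,…,a_K) with all aᵢ > 1, the mode has j-th component (aⱼ − 1)/(Σaᵢ − K).
Here Σaᵢ = 67 and K = 3, so p_B = (26 − 1)/(67 − 3) = 25/64 ≈ 0.3906.

MAP estimate of p_B = 0.3906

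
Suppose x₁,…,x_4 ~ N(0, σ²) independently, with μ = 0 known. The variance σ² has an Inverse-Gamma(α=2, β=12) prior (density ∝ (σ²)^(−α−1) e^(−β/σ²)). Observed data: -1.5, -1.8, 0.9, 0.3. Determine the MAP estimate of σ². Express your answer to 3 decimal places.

Sum of squared deviations about the known mean: SS = (-1.5−0)² + (-1.8−0)² + (0.9−0)² + (0.3−0)² = 6.39.
The Normal likelihood contributes (σ²)^(−n/2) exp(−SS/(2σ²)), so the posterior is Inverse-Gamma(α + n/2, β + SS/2) = Inverse-Gamma(4, 15.195).
The mode of Inverse-Gamma(a, b) is b/(a+1) = 15.195/5 ≈ 3.039.

σ̂²_MAP = 3.039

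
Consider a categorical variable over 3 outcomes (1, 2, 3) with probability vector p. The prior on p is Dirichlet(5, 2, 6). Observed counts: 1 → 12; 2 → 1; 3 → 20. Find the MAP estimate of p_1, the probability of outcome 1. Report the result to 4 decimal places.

MAP estimate: 0.3721

The posterior is Dirichlet(αᵢ + nᵢ) = Dirichlet(17, 3, 26).
For a Dirichlet(a₁,…,a_K) with all aᵢ > 1, the mode has j-th component (aⱼ − 1)/(Σaᵢ − K).
Here Σaᵢ = 46 and K = 3, so p_1 = (17 − 1)/(46 − 3) = 16/43 ≈ 0.3721.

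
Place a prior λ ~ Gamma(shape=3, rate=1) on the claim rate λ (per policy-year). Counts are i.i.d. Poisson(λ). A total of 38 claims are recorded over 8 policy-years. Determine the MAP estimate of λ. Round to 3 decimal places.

Σxᵢ = 38, n = 8.
Posterior ∝ λ^2e^(−1λ) · λ^38e^(−8λ) = λ^40e^(−9λ), i.e. Gamma(shape=41, rate=9).
The mode of a Gamma(a, b) with a ≥ 1 (shape–rate) is (a−1)/b = 40/9 ≈ 4.444.

λ̂_MAP = 4.444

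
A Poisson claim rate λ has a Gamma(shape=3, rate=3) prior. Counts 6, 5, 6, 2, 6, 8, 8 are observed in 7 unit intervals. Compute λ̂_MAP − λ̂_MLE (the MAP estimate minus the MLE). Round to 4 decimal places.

MAP − MLE = -1.5571

Σxᵢ = 41. Posterior is Gamma(44, 10); MAP = (44−1)/10 = 43/10 ≈ 4.30000.
MLE = x̄ = 41/7 ≈ 5.85714.
Difference = 43/10 − 41/7 = -109/70 ≈ -1.5571.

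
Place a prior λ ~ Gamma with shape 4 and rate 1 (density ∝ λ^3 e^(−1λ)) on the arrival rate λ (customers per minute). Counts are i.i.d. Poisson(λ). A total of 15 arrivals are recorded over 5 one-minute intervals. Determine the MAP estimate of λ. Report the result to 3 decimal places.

Σxᵢ = 15, n = 5.
Posterior ∝ λ^3e^(−1λ) · λ^15e^(−5λ) = λ^18e^(−6λ), i.e. Gamma(shape=19, rate=6).
The mode of a Gamma(a, b) with a ≥ 1 (shape–rate) is (a−1)/b = 18/6 ≈ 3.000.

λ̂_MAP = 3.000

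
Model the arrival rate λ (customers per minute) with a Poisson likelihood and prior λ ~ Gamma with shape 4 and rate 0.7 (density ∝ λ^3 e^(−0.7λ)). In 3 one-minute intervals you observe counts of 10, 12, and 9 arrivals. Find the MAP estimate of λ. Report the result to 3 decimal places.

Σxᵢ = 10+12+9 = 31, with n = 3.
Posterior ∝ λ^3e^(−0.7λ) · λ^31e^(−3λ) = λ^34e^(−3.7λ), i.e. Gamma(shape=35, rate=3.7).
The mode of a Gamma(a, b) with a ≥ 1 (shape–rate) is (a−1)/b = 34/3.7 ≈ 9.189.

λ̂_MAP = 9.189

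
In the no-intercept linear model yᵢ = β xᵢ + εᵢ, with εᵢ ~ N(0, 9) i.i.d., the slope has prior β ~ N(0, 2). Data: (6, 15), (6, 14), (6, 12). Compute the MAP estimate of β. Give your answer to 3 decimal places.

β̂_MAP = 2.187

log p(β | y) = −Σ(yᵢ − βxᵢ)²/(2·9) − β²/(2·2) + const.
Setting the derivative to zero: Σxᵢ(yᵢ − βxᵢ)/9 − β/2 = 0, so β = Σxᵢyᵢ / (Σxᵢ² + σ²/τ²).
Σxᵢyᵢ = 6·15 + 6·14 + 6·12 = 246; Σxᵢ² = 108; σ²/τ² = 4.5.
β̂_MAP = 246 / (108 + 4.5) = 246/112.5 ≈ 2.187.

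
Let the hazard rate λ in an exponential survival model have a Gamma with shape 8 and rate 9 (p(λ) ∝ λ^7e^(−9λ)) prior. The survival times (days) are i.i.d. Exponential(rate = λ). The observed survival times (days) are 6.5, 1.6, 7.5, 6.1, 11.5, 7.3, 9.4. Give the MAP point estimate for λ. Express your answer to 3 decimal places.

The Exponential(rate=λ) likelihood is ∝ λ^n e^(−λΣtᵢ). Here n = 7 and Σtᵢ = 6.5 + 1.6 + 7.5 + 6.1 + 11.5 + 7.3 + 9.4 = 49.9.
Posterior ∝ λ^7e^(−9λ) · λ^7e^(−49.9λ) = λ^14e^(−58.9λ), i.e. Gamma(15, 58.9).
Mode = (a−1)/b = 14/58.9 ≈ 0.238.

λ̂_MAP = 0.238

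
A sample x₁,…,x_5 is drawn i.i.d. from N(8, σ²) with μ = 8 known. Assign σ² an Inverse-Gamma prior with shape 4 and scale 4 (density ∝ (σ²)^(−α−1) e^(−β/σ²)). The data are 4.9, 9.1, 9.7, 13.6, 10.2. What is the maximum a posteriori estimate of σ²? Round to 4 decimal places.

σ̂²_MAP = 3.8607

Sum of squared deviations about the known mean: SS = (4.9−8)² + (9.1−8)² + (9.7−8)² + (13.6−8)² + (10.2−8)² = 49.91.
The Normal likelihood contributes (σ²)^(−n/2) exp(−SS/(2σ²)), so the posterior is Inverse-Gamma(α + n/2, β + SS/2) = Inverse-Gamma(6.5, 28.955).
The mode of Inverse-Gamma(a, b) is b/(a+1) = 28.955/7.5 ≈ 3.8607.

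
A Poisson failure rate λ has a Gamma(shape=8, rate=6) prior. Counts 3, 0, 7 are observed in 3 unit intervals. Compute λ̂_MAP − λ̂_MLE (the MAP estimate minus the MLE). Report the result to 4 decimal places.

Σxᵢ = 10. Posterior is Gamma(18, 9); MAP = (18−1)/9 = 17/9 ≈ 1.88889.
MLE = x̄ = 10/3 ≈ 3.33333.
Difference = 17/9 − 10/3 = -13/9 ≈ -1.4444.

MAP − MLE = -1.4444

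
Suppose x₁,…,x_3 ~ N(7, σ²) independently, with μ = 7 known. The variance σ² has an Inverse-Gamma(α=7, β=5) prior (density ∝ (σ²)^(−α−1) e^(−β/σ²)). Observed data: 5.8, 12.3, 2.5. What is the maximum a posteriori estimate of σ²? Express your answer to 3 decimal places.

Sum of squared deviations about the known mean: SS = (5.8−7)² + (12.3−7)² + (2.5−7)² = 49.78.
The Normal likelihood contributes (σ²)^(−n/2) exp(−SS/(2σ²)), so the posterior is Inverse-Gamma(α + n/2, β + SS/2) = Inverse-Gamma(8.5, 29.89).
The mode of Inverse-Gamma(a, b) is b/(a+1) = 29.89/9.5 ≈ 3.146.

σ̂²_MAP = 3.146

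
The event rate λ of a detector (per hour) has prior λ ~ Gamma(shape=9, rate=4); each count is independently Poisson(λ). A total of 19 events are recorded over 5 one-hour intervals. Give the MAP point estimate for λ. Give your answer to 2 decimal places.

λ̂_MAP = 3.00

Σxᵢ = 19, n = 5.
Posterior ∝ λ^8e^(−4λ) · λ^19e^(−5λ) = λ^27e^(−9λ), i.e. Gamma(shape=28, rate=9).
The mode of a Gamma(a, b) with a ≥ 1 (shape–rate) is (a−1)/b = 27/9 ≈ 3.00.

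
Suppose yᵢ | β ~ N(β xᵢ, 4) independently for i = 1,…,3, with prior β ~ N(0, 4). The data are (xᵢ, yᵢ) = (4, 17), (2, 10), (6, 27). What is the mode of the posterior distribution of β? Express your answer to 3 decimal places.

log p(β | y) = −Σ(yᵢ − βxᵢ)²/(2·4) − β²/(2·4) + const.
Setting the derivative to zero: Σxᵢ(yᵢ − βxᵢ)/4 − β/4 = 0, so β = Σxᵢyᵢ / (Σxᵢ² + σ²/τ²).
Σxᵢyᵢ = 4·17 + 2·10 + 6·27 = 250; Σxᵢ² = 56; σ²/τ² = 1.
β̂_MAP = 250 / (56 + 1) = 250/57 ≈ 4.386.

β̂_MAP = 4.386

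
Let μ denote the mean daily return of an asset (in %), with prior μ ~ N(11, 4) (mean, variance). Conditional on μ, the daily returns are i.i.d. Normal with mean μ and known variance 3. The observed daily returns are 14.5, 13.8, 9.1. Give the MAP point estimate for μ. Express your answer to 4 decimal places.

n = 3; x̄ = (14.5 + 13.8 + 9.1)/3 = 37.4/3 = 187/15 ≈ 12.4667.
For a Normal prior and Normal likelihood with known variance, the posterior is Normal; its mode equals its mean, the precision-weighted average.
Prior precision 1/σ₀² = 1/4 = 0.25; data precision n/σ² = 3/3 = 1.
μ̂ = (0.25·11 + 1·(187/15)) / (0.25 + 1) = (913/60)/1.25 = 913/75 ≈ 12.1733.

μ̂_MAP = 12.1733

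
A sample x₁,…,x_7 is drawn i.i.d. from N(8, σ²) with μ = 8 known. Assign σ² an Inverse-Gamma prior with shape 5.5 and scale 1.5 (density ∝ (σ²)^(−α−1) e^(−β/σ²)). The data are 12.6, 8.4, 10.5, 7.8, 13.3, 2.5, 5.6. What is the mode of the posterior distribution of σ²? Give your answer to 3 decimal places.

Sum of squared deviations about the known mean: SS = (12.6−8)² + (8.4−8)² + (10.5−8)² + (7.8−8)² + (13.3−8)² + (2.5−8)² + (5.6−8)² = 91.71.
The Normal likelihood contributes (σ²)^(−n/2) exp(−SS/(2σ²)), so the posterior is Inverse-Gamma(α + n/2, β + SS/2) = Inverse-Gamma(9, 47.355).
The mode of Inverse-Gamma(a, b) is b/(a+1) = 47.355/10 ≈ 4.736.

σ̂²_MAP = 4.736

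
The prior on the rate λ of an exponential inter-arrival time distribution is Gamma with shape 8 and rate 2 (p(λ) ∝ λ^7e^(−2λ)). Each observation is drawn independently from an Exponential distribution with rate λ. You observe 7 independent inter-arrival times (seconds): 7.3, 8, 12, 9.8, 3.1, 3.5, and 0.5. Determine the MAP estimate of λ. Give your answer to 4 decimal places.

λ̂_MAP = 0.3030

The Exponential(rate=λ) likelihood is ∝ λ^n e^(−λΣtᵢ). Here n = 7 and Σtᵢ = 7.3 + 8 + 12 + 9.8 + 3.1 + 3.5 + 0.5 = 44.2.
Posterior ∝ λ^7e^(−2λ) · λ^7e^(−44.2λ) = λ^14e^(−46.2λ), i.e. Gamma(15, 46.2).
Mode = (a−1)/b = 14/46.2 ≈ 0.3030.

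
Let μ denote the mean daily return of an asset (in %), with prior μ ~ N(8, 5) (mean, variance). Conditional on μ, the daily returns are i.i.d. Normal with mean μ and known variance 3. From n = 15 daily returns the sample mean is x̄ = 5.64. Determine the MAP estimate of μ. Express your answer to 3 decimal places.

n = 15, x̄ = 5.64.
For a Normal prior and Normal likelihood with known variance, the posterior is Normal; its mode equals its mean, the precision-weighted average.
Prior precision 1/σ₀² = 1/5 = 0.2; data precision n/σ² = 15/3 = 5.
μ̂ = (0.2·8 + 5·5.64) / (0.2 + 5) = 29.8/5.2 = 149/26 ≈ 5.731.

μ̂_MAP = 5.731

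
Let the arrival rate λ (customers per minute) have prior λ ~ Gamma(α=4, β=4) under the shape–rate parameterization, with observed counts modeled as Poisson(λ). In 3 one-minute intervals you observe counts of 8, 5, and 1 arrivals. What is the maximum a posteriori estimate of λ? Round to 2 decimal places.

Σxᵢ = 8+5+1 = 14, with n = 3.
Posterior ∝ λ^3e^(−4λ) · λ^14e^(−3λ) = λ^17e^(−7λ), i.e. Gamma(shape=18, rate=7).
The mode of a Gamma(a, b) with a ≥ 1 (shape–rate) is (a−1)/b = 17/7 ≈ 2.43.

λ̂_MAP = 2.43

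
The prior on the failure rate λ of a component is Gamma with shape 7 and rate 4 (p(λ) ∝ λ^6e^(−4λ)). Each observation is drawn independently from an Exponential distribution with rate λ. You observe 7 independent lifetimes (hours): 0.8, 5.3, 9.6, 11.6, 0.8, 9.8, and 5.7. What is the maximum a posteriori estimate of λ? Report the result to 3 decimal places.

λ̂_MAP = 0.273

The Exponential(rate=λ) likelihood is ∝ λ^n e^(−λΣtᵢ). Here n = 7 and Σtᵢ = 0.8 + 5.3 + 9.6 + 11.6 + 0.8 + 9.8 + 5.7 = 43.6.
Posterior ∝ λ^6e^(−4λ) · λ^7e^(−43.6λ) = λ^13e^(−47.6λ), i.e. Gamma(14, 47.6).
Mode = (a−1)/b = 13/47.6 ≈ 0.273.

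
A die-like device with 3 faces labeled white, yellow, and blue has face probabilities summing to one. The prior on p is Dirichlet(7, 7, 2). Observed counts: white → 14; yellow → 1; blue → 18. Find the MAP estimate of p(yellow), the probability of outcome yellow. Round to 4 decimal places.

The posterior is Dirichlet(αᵢ + nᵢ) = Dirichlet(21, 8, 20).
For a Dirichlet(a₁,…,a_K) with all aᵢ > 1, the mode has j-th component (aⱼ − 1)/(Σaᵢ − K).
Here Σaᵢ = 49 and K = 3, so p(yellow) = (8 − 1)/(49 − 3) = 7/46 ≈ 0.1522.

MAP estimate of p(yellow) = 0.1522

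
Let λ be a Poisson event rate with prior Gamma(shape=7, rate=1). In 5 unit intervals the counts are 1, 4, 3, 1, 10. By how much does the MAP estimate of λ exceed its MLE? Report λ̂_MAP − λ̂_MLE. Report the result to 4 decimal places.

Σxᵢ = 19. Posterior is Gamma(26, 6); MAP = (26−1)/6 = 25/6 ≈ 4.16667.
MLE = x̄ = 19/5 ≈ 3.80000.
Difference = 25/6 − 19/5 = 11/30 ≈ 0.3667.

MAP − MLE = 0.3667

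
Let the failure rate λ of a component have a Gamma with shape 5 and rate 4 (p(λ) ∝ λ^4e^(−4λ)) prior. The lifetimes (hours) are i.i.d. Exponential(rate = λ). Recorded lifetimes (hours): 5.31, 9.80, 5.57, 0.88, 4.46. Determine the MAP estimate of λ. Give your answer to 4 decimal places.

The Exponential(rate=λ) likelihood is ∝ λ^n e^(−λΣtᵢ). Here n = 5 and Σtᵢ = 5.31 + 9.80 + 5.57 + 0.88 + 4.46 = 26.02.
Posterior ∝ λ^4e^(−4λ) · λ^5e^(−26.02λ) = λ^9e^(−30.02λ), i.e. Gamma(10, 30.02).
Mode = (a−1)/b = 9/30.02 ≈ 0.2998.

λ̂_MAP = 0.2998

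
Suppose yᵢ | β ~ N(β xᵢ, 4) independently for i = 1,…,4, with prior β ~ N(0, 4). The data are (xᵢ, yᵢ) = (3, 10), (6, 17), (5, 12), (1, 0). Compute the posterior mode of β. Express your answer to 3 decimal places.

β̂_MAP = 2.667

log p(β | y) = −Σ(yᵢ − βxᵢ)²/(2·4) − β²/(2·4) + const.
Setting the derivative to zero: Σxᵢ(yᵢ − βxᵢ)/4 − β/4 = 0, so β = Σxᵢyᵢ / (Σxᵢ² + σ²/τ²).
Σxᵢyᵢ = 3·10 + 6·17 + 5·12 + 1·0 = 192; Σxᵢ² = 71; σ²/τ² = 1.
β̂_MAP = 192 / (71 + 1) = 192/72 ≈ 2.667.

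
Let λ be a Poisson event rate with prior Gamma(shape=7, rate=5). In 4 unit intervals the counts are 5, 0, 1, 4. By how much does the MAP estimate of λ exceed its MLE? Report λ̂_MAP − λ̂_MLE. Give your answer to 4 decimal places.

MAP − MLE = -0.7222

Σxᵢ = 10. Posterior is Gamma(17, 9); MAP = (17−1)/9 = 16/9 ≈ 1.77778.
MLE = x̄ = 10/4 ≈ 2.50000.
Difference = 16/9 − 10/4 = -13/18 ≈ -0.7222.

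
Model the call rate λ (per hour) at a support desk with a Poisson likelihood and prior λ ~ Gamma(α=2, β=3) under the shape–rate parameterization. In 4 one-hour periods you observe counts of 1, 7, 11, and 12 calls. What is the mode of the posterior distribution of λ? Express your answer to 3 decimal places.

Σxᵢ = 1+7+11+12 = 31, with n = 4.
Posterior ∝ λe^(−3λ) · λ^31e^(−4λ) = λ^32e^(−7λ), i.e. Gamma(shape=33, rate=7).
The mode of a Gamma(a, b) with a ≥ 1 (shape–rate) is (a−1)/b = 32/7 ≈ 4.571.

λ̂_MAP = 4.571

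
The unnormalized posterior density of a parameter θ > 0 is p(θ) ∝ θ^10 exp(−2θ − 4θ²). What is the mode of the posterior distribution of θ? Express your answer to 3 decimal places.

ℓ'(θ) = 10/θ − 2 − 8θ. Setting this to zero and multiplying by θ: 8θ² + 2θ − 10 = 0.
θ = (−2 + √(2² + 4·8·10)) / (2·8) = (−2 + √324) / 16 = (−2 + 18)/16 = 1.
ℓ''(θ) = −10/θ² − 8 < 0, confirming a maximum.

θ̂_MAP = 1.000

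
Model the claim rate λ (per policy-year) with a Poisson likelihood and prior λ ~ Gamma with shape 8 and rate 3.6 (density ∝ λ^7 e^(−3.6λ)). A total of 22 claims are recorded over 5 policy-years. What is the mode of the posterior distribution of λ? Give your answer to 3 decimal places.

Σxᵢ = 22, n = 5.
Posterior ∝ λ^7e^(−3.6λ) · λ^22e^(−5λ) = λ^29e^(−8.6λ), i.e. Gamma(shape=30, rate=8.6).
The mode of a Gamma(a, b) with a ≥ 1 (shape–rate) is (a−1)/b = 29/8.6 ≈ 3.372.

λ̂_MAP = 3.372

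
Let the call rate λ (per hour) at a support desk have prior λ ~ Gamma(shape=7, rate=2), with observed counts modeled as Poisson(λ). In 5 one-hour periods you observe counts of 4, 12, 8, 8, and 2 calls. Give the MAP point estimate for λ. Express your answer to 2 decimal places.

λ̂_MAP = 5.71

Σxᵢ = 4+12+8+8+2 = 34, with n = 5.
Posterior ∝ λ^6e^(−2λ) · λ^34e^(−5λ) = λ^40e^(−7λ), i.e. Gamma(shape=41, rate=7).
The mode of a Gamma(a, b) with a ≥ 1 (shape–rate) is (a−1)/b = 40/7 ≈ 5.71.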